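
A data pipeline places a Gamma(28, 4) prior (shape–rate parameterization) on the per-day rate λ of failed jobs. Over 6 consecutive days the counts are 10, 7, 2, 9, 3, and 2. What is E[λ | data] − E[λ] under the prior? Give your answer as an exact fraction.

-9/10

Total count: 10 + 7 + 2 + 9 + 3 + 2 = 33.
Total exposure: 6 days.
The Gamma prior is conjugate for the Poisson rate, so λ | data ~ Gamma(28+33, 4+6) = Gamma(61, 10).
Posterior mean = 61/10 = 61/10; prior mean = 28/4 = 7. Difference = 61/10 − 7 = -9/10.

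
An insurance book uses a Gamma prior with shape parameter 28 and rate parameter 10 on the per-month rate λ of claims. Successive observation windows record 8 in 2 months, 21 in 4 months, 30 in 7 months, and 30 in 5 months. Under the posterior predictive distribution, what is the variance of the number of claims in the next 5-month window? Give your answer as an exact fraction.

19305/784

Total count: 8 + 21 + 30 + 30 = 89.
Total exposure: 2 + 4 + 7 + 5 = 18 months.
Gamma(α, β) with Poisson data over total exposure Σt gives posterior Gamma(α+Σx, β+Σt) = Gamma(117, 28).
The posterior predictive for a window of length T is Negative Binomial with variance T·α'·(β'+T)/β'² = 5·117·33/784 = 19305/784.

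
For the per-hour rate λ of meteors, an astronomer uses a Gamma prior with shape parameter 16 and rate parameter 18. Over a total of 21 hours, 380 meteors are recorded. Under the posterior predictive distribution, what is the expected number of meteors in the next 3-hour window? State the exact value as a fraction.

396/13

Total count 380 over total exposure 21 hours.
Gamma(α, β) with Poisson data over total exposure Σt gives posterior Gamma(α+Σx, β+Σt) = Gamma(396, 39).
Predictive mean over a 3-hour window = T·E[λ|data] = 3·396/39 = 396/13.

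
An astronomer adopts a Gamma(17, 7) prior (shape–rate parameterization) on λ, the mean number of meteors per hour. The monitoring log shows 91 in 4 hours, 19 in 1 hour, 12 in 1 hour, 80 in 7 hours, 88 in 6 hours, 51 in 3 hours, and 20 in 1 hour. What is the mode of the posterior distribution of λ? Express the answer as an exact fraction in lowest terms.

Total count: 91 + 19 + 12 + 80 + 88 + 51 + 20 = 361.
Total exposure: 4 + 1 + 1 + 7 + 6 + 3 + 1 = 23 hours.
Gamma(α, β) with Poisson data over total exposure Σt gives posterior Gamma(α+Σx, β+Σt) = Gamma(378, 30).
Posterior mode = (α'−1)/β' = 377/30.

377/30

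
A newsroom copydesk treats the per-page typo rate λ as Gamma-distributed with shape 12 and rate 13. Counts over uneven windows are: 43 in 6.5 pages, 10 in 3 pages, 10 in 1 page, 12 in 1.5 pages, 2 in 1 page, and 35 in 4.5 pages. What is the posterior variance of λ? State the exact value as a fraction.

496/3721

Total count: 43 + 10 + 10 + 12 + 2 + 35 = 112.
Total exposure: 6.5 + 3 + 1 + 1.5 + 1 + 4.5 = 17.5 pages.
The Gamma prior is conjugate for the Poisson rate, so λ | data ~ Gamma(12+112, 13+17.5) = Gamma(124, 61/2).
Posterior variance = α'/β'² = 124/(3721/4) = 496/3721.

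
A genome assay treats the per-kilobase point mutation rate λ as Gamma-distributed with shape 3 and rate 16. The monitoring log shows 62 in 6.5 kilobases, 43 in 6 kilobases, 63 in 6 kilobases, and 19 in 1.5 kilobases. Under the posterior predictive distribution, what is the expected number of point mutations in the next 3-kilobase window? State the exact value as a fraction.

95/6

Total count: 62 + 43 + 63 + 19 = 187.
Total exposure: 6.5 + 6 + 6 + 1.5 = 20 kilobases.
Posterior: α' = 3 + 187 = 190, β' = 16 + 20 = 36.
Predictive mean over a 3-kilobase window = T·E[λ|data] = 3·190/36 = 95/6.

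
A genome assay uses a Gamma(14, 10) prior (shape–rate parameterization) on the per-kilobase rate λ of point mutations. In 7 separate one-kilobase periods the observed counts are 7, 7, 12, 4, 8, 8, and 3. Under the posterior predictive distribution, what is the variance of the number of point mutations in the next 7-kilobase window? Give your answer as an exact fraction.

Total count: 7 + 7 + 12 + 4 + 8 + 8 + 3 = 49.
Total exposure: 7 kilobases.
The Gamma prior is conjugate for the Poisson rate, so λ | data ~ Gamma(14+49, 10+7) = Gamma(63, 17).
The posterior predictive for a window of length T is Negative Binomial with variance T·α'·(β'+T)/β'² = 7·63·24/289 = 10584/289.

10584/289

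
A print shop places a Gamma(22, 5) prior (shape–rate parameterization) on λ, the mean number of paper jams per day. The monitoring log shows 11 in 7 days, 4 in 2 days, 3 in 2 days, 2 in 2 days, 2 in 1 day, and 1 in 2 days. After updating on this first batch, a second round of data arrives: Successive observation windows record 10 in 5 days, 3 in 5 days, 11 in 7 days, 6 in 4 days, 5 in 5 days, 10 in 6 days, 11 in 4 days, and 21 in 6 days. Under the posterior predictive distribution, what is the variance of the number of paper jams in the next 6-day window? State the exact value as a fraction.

Total count: 11 + 4 + 3 + 2 + 2 + 1 = 23.
Total exposure: 7 + 2 + 2 + 2 + 1 + 2 = 16 days.
After the first batch: Gamma(22 + 23, 5 + 16) = Gamma(45, 21).
Total count: 10 + 3 + 11 + 6 + 5 + 10 + 11 + 21 = 77.
Total exposure: 5 + 5 + 7 + 4 + 5 + 6 + 4 + 6 = 42 days.
After the second batch: Gamma(45 + 77, 21 + 42) = Gamma(122, 63).
The posterior predictive for a window of length T is Negative Binomial with variance T·α'·(β'+T)/β'² = 6·122·69/3969 = 5612/441.

5612/441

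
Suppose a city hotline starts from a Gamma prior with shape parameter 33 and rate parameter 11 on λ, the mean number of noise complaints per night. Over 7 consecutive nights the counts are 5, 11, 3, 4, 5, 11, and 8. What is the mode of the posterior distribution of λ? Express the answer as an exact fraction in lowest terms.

79/18

Total count: 5 + 11 + 3 + 4 + 5 + 11 + 8 = 47.
Total exposure: 7 nights.
Conjugate update: add total count to the shape and total exposure to the rate, giving Gamma(80, 18).
Posterior mode = (α'−1)/β' = 79/18.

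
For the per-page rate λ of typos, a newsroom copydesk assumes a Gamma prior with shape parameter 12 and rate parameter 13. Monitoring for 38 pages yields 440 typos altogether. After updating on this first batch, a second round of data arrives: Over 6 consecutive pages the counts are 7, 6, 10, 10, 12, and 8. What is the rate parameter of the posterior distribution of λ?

Total count 440 over total exposure 38 pages.
After the first batch: Gamma(12 + 440, 13 + 38) = Gamma(452, 51).
Total count: 7 + 6 + 10 + 10 + 12 + 8 = 53.
Total exposure: 6 pages.
After the second batch: Gamma(452 + 53, 51 + 6) = Gamma(505, 57).

57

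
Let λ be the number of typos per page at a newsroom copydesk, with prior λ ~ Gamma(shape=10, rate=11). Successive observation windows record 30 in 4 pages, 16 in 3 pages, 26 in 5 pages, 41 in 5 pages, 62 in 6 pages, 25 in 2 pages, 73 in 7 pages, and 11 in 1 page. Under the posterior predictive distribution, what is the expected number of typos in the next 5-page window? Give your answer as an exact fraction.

735/22

Total count: 30 + 16 + 26 + 41 + 62 + 25 + 73 + 11 = 284.
Total exposure: 4 + 3 + 5 + 5 + 6 + 2 + 7 + 1 = 33 pages.
Posterior: α' = 10 + 284 = 294, β' = 11 + 33 = 44.
Predictive mean over a 5-page window = T·E[λ|data] = 5·294/44 = 735/22.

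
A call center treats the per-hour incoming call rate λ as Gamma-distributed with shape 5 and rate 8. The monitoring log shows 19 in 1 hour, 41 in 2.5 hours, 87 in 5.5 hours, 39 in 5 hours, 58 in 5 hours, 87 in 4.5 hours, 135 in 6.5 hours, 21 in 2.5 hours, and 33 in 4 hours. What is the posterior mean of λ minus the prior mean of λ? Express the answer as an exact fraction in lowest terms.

7955/712

Total count: 19 + 41 + 87 + 39 + 58 + 87 + 135 + 21 + 33 = 520.
Total exposure: 1 + 2.5 + 5.5 + 5 + 5 + 4.5 + 6.5 + 2.5 + 4 = 36.5 hours.
Gamma(α, β) with Poisson data over total exposure Σt gives posterior Gamma(α+Σx, β+Σt) = Gamma(525, 89/2).
Posterior mean = 525/(89/2) = 1050/89; prior mean = 5/8 = 5/8. Difference = 1050/89 − 5/8 = 7955/712.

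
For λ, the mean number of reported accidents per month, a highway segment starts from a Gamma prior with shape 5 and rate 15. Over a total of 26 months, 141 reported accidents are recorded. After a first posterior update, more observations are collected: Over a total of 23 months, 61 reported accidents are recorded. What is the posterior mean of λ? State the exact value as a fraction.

Total count 141 over total exposure 26 months.
After the first batch: Gamma(5 + 141, 15 + 26) = Gamma(146, 41).
Total count 61 over total exposure 23 months.
After the second batch: Gamma(146 + 61, 41 + 23) = Gamma(207, 64).
Posterior mean = α'/β' = 207/64.

207/64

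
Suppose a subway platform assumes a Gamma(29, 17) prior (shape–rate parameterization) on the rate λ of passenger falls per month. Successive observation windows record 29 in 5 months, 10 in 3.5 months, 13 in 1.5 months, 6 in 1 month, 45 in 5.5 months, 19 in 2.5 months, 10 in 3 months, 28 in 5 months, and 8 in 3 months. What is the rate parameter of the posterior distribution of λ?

Total count: 29 + 10 + 13 + 6 + 45 + 19 + 10 + 28 + 8 = 168.
Total exposure: 5 + 3.5 + 1.5 + 1 + 5.5 + 2.5 + 3 + 5 + 3 = 30 months.
The Gamma prior is conjugate for the Poisson rate, so λ | data ~ Gamma(29+168, 17+30) = Gamma(197, 47).

47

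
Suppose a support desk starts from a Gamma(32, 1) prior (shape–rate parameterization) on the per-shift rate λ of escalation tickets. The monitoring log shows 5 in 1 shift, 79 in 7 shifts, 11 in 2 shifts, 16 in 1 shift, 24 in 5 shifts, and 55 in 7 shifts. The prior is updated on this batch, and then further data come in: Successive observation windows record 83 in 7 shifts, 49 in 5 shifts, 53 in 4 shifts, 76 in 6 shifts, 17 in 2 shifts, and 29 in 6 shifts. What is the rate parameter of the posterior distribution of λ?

Total count: 5 + 79 + 11 + 16 + 24 + 55 = 190.
Total exposure: 1 + 7 + 2 + 1 + 5 + 7 = 23 shifts.
After the first batch: Gamma(32 + 190, 1 + 23) = Gamma(222, 24).
Total count: 83 + 49 + 53 + 76 + 17 + 29 = 307.
Total exposure: 7 + 5 + 4 + 6 + 2 + 6 = 30 shifts.
After the second batch: Gamma(222 + 307, 24 + 30) = Gamma(529, 54).

54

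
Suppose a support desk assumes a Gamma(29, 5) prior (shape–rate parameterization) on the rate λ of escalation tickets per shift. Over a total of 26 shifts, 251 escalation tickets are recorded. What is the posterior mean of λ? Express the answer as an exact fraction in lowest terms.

Total count 251 over total exposure 26 shifts.
Gamma(α, β) with Poisson data over total exposure Σt gives posterior Gamma(α+Σx, β+Σt) = Gamma(280, 31).
Posterior mean = α'/β' = 280/31.

280/31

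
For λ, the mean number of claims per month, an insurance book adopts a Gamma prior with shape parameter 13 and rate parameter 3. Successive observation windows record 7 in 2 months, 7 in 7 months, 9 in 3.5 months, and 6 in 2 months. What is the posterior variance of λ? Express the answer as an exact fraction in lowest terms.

Total count: 7 + 7 + 9 + 6 = 29.
Total exposure: 2 + 7 + 3.5 + 2 = 14.5 months.
The Gamma prior is conjugate for the Poisson rate, so λ | data ~ Gamma(13+29, 3+14.5) = Gamma(42, 35/2).
Posterior variance = α'/β'² = 42/(1225/4) = 24/175.

24/175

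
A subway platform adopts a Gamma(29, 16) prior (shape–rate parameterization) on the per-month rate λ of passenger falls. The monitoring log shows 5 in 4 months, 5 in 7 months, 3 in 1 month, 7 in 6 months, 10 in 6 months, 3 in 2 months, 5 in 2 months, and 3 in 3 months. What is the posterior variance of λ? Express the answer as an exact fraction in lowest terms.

Total count: 5 + 5 + 3 + 7 + 10 + 3 + 5 + 3 = 41.
Total exposure: 4 + 7 + 1 + 6 + 6 + 2 + 2 + 3 = 31 months.
The Gamma prior is conjugate for the Poisson rate, so λ | data ~ Gamma(29+41, 16+31) = Gamma(70, 47).
Posterior variance = α'/β'² = 70/2209.

70/2209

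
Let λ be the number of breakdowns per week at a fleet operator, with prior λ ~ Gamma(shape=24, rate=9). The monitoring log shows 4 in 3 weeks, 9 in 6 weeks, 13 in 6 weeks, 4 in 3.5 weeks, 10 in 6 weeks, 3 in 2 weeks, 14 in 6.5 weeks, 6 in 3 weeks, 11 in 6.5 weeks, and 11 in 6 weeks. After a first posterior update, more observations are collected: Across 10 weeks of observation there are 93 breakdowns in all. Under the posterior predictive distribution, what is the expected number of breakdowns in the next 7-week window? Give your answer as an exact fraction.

2828/135

Total count: 4 + 9 + 13 + 4 + 10 + 3 + 14 + 6 + 11 + 11 = 85.
Total exposure: 3 + 6 + 6 + 3.5 + 6 + 2 + 6.5 + 3 + 6.5 + 6 = 48.5 weeks.
After the first batch: Gamma(24 + 85, 9 + 48.5) = Gamma(109, 115/2).
Total count 93 over total exposure 10 weeks.
After the second batch: Gamma(109 + 93, 115/2 + 10) = Gamma(202, 135/2).
Predictive mean over a 7-week window = T·E[λ|data] = 7·202/(135/2) = 2828/135.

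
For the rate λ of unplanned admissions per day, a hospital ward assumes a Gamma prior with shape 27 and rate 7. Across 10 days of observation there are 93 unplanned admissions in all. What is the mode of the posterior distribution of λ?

Total count 93 over total exposure 10 days.
The Gamma prior is conjugate for the Poisson rate, so λ | data ~ Gamma(27+93, 7+10) = Gamma(120, 17).
Posterior mode = (α'−1)/β' = 119/17 = 7.

7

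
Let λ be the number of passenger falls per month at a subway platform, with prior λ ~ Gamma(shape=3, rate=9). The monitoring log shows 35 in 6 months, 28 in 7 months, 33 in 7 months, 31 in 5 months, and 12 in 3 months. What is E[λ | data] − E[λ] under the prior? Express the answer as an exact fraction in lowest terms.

Total count: 35 + 28 + 33 + 31 + 12 = 139.
Total exposure: 6 + 7 + 7 + 5 + 3 = 28 months.
The Gamma prior is conjugate for the Poisson rate, so λ | data ~ Gamma(3+139, 9+28) = Gamma(142, 37).
Posterior mean = 142/37 = 142/37; prior mean = 3/9 = 1/3. Difference = 142/37 − 1/3 = 389/111.

389/111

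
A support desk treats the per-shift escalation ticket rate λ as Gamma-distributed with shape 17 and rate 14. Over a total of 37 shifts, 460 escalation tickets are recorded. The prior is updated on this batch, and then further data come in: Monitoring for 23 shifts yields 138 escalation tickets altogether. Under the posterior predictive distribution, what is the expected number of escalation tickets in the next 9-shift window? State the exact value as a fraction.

5535/74

Total count 460 over total exposure 37 shifts.
After the first batch: Gamma(17 + 460, 14 + 37) = Gamma(477, 51).
Total count 138 over total exposure 23 shifts.
After the second batch: Gamma(477 + 138, 51 + 23) = Gamma(615, 74).
Predictive mean over a 9-shift window = T·E[λ|data] = 9·615/74 = 5535/74.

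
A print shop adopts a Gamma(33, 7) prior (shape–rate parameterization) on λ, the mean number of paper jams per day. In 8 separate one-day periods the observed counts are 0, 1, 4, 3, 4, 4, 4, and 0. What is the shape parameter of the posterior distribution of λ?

53

Total count: 0 + 1 + 4 + 3 + 4 + 4 + 4 + 0 = 20.
Total exposure: 8 days.
Posterior: α' = 33 + 20 = 53, β' = 7 + 8 = 15.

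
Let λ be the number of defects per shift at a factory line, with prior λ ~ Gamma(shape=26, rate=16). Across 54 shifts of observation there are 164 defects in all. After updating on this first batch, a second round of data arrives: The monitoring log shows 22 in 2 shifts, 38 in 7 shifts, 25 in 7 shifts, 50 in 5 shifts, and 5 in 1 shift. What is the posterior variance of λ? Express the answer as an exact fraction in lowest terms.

Total count 164 over total exposure 54 shifts.
After the first batch: Gamma(26 + 164, 16 + 54) = Gamma(190, 70).
Total count: 22 + 38 + 25 + 50 + 5 = 140.
Total exposure: 2 + 7 + 7 + 5 + 1 = 22 shifts.
After the second batch: Gamma(190 + 140, 70 + 22) = Gamma(330, 92).
Posterior variance = α'/β'² = 330/8464 = 165/4232.

165/4232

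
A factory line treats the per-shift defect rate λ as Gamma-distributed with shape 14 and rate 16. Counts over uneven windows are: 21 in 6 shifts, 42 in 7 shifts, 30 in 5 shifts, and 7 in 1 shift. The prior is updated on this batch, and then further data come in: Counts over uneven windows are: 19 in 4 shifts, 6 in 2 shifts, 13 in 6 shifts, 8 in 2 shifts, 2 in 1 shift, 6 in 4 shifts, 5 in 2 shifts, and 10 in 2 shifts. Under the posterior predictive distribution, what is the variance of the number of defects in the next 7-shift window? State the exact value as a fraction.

83265/3364

Total count: 21 + 42 + 30 + 7 = 100.
Total exposure: 6 + 7 + 5 + 1 = 19 shifts.
After the first batch: Gamma(14 + 100, 16 + 19) = Gamma(114, 35).
Total count: 19 + 6 + 13 + 8 + 2 + 6 + 5 + 10 = 69.
Total exposure: 4 + 2 + 6 + 2 + 1 + 4 + 2 + 2 = 23 shifts.
After the second batch: Gamma(114 + 69, 35 + 23) = Gamma(183, 58).
The posterior predictive for a window of length T is Negative Binomial with variance T·α'·(β'+T)/β'² = 7·183·65/3364 = 83265/3364.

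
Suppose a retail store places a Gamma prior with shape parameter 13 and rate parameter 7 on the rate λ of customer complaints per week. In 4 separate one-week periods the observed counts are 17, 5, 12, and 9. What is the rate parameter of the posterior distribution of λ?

11

Total count: 17 + 5 + 12 + 9 = 43.
Total exposure: 4 weeks.
By Gamma–Poisson conjugacy, the posterior is Gamma(α + Σx, β + Σt) = Gamma(13 + 43, 7 + 4) = Gamma(56, 11).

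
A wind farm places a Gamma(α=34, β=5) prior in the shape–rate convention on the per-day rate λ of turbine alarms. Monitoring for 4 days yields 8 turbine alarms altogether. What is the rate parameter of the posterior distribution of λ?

9

Total count 8 over total exposure 4 days.
Gamma(α, β) with Poisson data over total exposure Σt gives posterior Gamma(α+Σx, β+Σt) = Gamma(42, 9).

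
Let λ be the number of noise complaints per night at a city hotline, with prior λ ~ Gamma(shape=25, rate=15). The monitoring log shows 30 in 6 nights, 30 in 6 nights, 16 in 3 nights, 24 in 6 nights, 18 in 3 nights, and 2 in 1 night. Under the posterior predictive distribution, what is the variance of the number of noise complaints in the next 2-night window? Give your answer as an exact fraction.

Total count: 30 + 30 + 16 + 24 + 18 + 2 = 120.
Total exposure: 6 + 6 + 3 + 6 + 3 + 1 = 25 nights.
Posterior: α' = 25 + 120 = 145, β' = 15 + 25 = 40.
The posterior predictive for a window of length T is Negative Binomial with variance T·α'·(β'+T)/β'² = 2·145·42/1600 = 609/80.

609/80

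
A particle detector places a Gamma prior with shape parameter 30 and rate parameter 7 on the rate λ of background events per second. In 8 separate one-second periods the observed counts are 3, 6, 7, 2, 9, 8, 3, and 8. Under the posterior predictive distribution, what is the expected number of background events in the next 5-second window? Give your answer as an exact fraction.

76/3

Total count: 3 + 6 + 7 + 2 + 9 + 8 + 3 + 8 = 46.
Total exposure: 8 seconds.
Gamma(α, β) with Poisson data over total exposure Σt gives posterior Gamma(α+Σx, β+Σt) = Gamma(76, 15).
Predictive mean over a 5-second window = T·E[λ|data] = 5·76/15 = 76/3.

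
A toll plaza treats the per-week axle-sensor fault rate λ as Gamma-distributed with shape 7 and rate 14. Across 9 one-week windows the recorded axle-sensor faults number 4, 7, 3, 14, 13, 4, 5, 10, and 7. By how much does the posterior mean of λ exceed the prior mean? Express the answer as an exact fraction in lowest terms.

Total count: 4 + 7 + 3 + 14 + 13 + 4 + 5 + 10 + 7 = 67.
Total exposure: 9 weeks.
Conjugate update: add total count to the shape and total exposure to the rate, giving Gamma(74, 23).
Posterior mean = 74/23 = 74/23; prior mean = 7/14 = 1/2. Difference = 74/23 − 1/2 = 125/46.

125/46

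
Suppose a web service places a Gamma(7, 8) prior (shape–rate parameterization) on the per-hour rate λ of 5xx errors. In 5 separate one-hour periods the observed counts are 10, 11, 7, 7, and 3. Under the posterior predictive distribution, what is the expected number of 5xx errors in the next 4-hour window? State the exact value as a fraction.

Total count: 10 + 11 + 7 + 7 + 3 = 38.
Total exposure: 5 hours.
Gamma(α, β) with Poisson data over total exposure Σt gives posterior Gamma(α+Σx, β+Σt) = Gamma(45, 13).
Predictive mean over a 4-hour window = T·E[λ|data] = 4·45/13 = 180/13.

180/13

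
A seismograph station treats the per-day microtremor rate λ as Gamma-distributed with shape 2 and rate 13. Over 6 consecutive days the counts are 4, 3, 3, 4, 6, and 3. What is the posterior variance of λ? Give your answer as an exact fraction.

25/361

Total count: 4 + 3 + 3 + 4 + 6 + 3 = 23.
Total exposure: 6 days.
By Gamma–Poisson conjugacy, the posterior is Gamma(α + Σx, β + Σt) = Gamma(2 + 23, 13 + 6) = Gamma(25, 19).
Posterior variance = α'/β'² = 25/361.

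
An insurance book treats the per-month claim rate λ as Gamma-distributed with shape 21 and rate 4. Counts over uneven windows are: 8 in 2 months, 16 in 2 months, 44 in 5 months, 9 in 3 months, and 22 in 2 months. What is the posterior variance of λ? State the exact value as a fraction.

10/27

Total count: 8 + 16 + 44 + 9 + 22 = 99.
Total exposure: 2 + 2 + 5 + 3 + 2 = 14 months.
By Gamma–Poisson conjugacy, the posterior is Gamma(α + Σx, β + Σt) = Gamma(21 + 99, 4 + 14) = Gamma(120, 18).
Posterior variance = α'/β'² = 120/324 = 10/27.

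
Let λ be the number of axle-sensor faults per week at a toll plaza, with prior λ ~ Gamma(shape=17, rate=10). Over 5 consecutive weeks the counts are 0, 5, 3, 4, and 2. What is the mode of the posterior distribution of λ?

Total count: 0 + 5 + 3 + 4 + 2 = 14.
Total exposure: 5 weeks.
Gamma(α, β) with Poisson data over total exposure Σt gives posterior Gamma(α+Σx, β+Σt) = Gamma(31, 15).
Posterior mode = (α'−1)/β' = 30/15 = 2.

2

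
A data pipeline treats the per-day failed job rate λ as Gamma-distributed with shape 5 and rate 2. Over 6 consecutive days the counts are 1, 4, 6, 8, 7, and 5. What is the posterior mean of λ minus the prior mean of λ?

Total count: 1 + 4 + 6 + 8 + 7 + 5 = 31.
Total exposure: 6 days.
Gamma(α, β) with Poisson data over total exposure Σt gives posterior Gamma(α+Σx, β+Σt) = Gamma(36, 8).
Posterior mean = 36/8 = 9/2; prior mean = 5/2 = 5/2. Difference = 9/2 − 5/2 = 2.

2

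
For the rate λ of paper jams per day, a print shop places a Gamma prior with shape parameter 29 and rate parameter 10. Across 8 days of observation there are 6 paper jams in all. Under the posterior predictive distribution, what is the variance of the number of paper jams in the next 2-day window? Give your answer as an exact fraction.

350/81

Total count 6 over total exposure 8 days.
Posterior: α' = 29 + 6 = 35, β' = 10 + 8 = 18.
The posterior predictive for a window of length T is Negative Binomial with variance T·α'·(β'+T)/β'² = 2·35·20/324 = 350/81.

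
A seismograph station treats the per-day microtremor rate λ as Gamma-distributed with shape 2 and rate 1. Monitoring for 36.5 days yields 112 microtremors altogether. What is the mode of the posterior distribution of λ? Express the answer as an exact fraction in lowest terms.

Total count 112 over total exposure 36.5 days.
By Gamma–Poisson conjugacy, the posterior is Gamma(α + Σx, β + Σt) = Gamma(2 + 112, 1 + 36.5) = Gamma(114, 75/2).
Posterior mode = (α'−1)/β' = 113/(75/2) = 226/75.

226/75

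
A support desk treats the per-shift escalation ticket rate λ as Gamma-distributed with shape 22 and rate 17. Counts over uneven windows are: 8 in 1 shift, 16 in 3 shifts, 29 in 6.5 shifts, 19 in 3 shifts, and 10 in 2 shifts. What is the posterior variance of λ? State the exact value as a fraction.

32/325

Total count: 8 + 16 + 29 + 19 + 10 = 82.
Total exposure: 1 + 3 + 6.5 + 3 + 2 = 15.5 shifts.
Gamma(α, β) with Poisson data over total exposure Σt gives posterior Gamma(α+Σx, β+Σt) = Gamma(104, 65/2).
Posterior variance = α'/β'² = 104/(4225/4) = 32/325.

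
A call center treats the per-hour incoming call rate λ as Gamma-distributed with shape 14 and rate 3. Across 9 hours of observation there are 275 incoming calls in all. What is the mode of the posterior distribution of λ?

Total count 275 over total exposure 9 hours.
Conjugate update: add total count to the shape and total exposure to the rate, giving Gamma(289, 12).
Posterior mode = (α'−1)/β' = 288/12 = 24.

24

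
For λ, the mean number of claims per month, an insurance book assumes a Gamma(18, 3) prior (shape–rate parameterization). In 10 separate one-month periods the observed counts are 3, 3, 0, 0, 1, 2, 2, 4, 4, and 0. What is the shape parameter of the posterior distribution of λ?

37

Total count: 3 + 3 + 0 + 0 + 1 + 2 + 2 + 4 + 4 + 0 = 19.
Total exposure: 10 months.
Posterior: α' = 18 + 19 = 37, β' = 3 + 10 = 13.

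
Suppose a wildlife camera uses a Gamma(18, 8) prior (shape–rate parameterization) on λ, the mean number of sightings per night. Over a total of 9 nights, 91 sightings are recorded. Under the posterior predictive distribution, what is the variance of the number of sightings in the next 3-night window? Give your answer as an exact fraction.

Total count 91 over total exposure 9 nights.
Posterior: α' = 18 + 91 = 109, β' = 8 + 9 = 17.
The posterior predictive for a window of length T is Negative Binomial with variance T·α'·(β'+T)/β'² = 3·109·20/289 = 6540/289.

6540/289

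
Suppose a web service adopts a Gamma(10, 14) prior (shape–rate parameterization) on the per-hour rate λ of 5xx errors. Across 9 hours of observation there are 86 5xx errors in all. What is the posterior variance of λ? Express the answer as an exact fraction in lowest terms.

Total count 86 over total exposure 9 hours.
Posterior: α' = 10 + 86 = 96, β' = 14 + 9 = 23.
Posterior variance = α'/β'² = 96/529.

96/529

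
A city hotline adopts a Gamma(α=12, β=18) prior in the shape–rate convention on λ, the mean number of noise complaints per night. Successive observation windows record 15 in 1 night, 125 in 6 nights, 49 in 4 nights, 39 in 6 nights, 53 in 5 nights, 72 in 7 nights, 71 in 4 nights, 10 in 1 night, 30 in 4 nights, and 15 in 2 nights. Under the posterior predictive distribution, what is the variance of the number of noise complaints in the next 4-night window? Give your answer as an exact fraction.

30442/841

Total count: 15 + 125 + 49 + 39 + 53 + 72 + 71 + 10 + 30 + 15 = 479.
Total exposure: 1 + 6 + 4 + 6 + 5 + 7 + 4 + 1 + 4 + 2 = 40 nights.
Conjugate update: add total count to the shape and total exposure to the rate, giving Gamma(491, 58).
The posterior predictive for a window of length T is Negative Binomial with variance T·α'·(β'+T)/β'² = 4·491·62/3364 = 30442/841.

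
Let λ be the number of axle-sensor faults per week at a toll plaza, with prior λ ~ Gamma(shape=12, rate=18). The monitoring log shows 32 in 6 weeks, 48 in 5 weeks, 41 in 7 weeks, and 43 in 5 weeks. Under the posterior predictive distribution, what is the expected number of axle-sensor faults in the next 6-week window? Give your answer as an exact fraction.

Total count: 32 + 48 + 41 + 43 = 164.
Total exposure: 6 + 5 + 7 + 5 = 23 weeks.
Conjugate update: add total count to the shape and total exposure to the rate, giving Gamma(176, 41).
Predictive mean over a 6-week window = T·E[λ|data] = 6·176/41 = 1056/41.

1056/41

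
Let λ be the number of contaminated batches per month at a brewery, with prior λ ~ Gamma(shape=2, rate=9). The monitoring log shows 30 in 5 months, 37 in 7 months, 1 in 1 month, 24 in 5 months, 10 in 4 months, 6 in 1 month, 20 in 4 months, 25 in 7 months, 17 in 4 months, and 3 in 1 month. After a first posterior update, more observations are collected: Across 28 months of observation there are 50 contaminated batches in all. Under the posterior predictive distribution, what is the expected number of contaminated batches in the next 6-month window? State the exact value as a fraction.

Total count: 30 + 37 + 1 + 24 + 10 + 6 + 20 + 25 + 17 + 3 = 173.
Total exposure: 5 + 7 + 1 + 5 + 4 + 1 + 4 + 7 + 4 + 1 = 39 months.
After the first batch: Gamma(2 + 173, 9 + 39) = Gamma(175, 48).
Total count 50 over total exposure 28 months.
After the second batch: Gamma(175 + 50, 48 + 28) = Gamma(225, 76).
Predictive mean over a 6-month window = T·E[λ|data] = 6·225/76 = 675/38.

675/38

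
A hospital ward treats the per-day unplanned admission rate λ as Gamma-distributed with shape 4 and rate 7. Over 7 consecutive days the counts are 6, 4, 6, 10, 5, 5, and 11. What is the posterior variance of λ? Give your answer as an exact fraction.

51/196

Total count: 6 + 4 + 6 + 10 + 5 + 5 + 11 = 47.
Total exposure: 7 days.
Posterior: α' = 4 + 47 = 51, β' = 7 + 7 = 14.
Posterior variance = α'/β'² = 51/196.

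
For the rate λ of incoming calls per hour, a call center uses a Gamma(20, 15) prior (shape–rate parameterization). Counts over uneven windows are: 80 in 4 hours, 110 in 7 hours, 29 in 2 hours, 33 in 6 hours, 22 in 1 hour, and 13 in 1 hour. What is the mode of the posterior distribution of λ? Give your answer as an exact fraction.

17/2

Total count: 80 + 110 + 29 + 33 + 22 + 13 = 287.
Total exposure: 4 + 7 + 2 + 6 + 1 + 1 = 21 hours.
The Gamma prior is conjugate for the Poisson rate, so λ | data ~ Gamma(20+287, 15+21) = Gamma(307, 36).
Posterior mode = (α'−1)/β' = 306/36 = 17/2.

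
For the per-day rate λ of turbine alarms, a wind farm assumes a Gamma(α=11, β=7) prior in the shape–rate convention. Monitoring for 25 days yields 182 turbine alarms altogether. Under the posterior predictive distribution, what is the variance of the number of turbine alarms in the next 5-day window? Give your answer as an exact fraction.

Total count 182 over total exposure 25 days.
By Gamma–Poisson conjugacy, the posterior is Gamma(α + Σx, β + Σt) = Gamma(11 + 182, 7 + 25) = Gamma(193, 32).
The posterior predictive for a window of length T is Negative Binomial with variance T·α'·(β'+T)/β'² = 5·193·37/1024 = 35705/1024.

35705/1024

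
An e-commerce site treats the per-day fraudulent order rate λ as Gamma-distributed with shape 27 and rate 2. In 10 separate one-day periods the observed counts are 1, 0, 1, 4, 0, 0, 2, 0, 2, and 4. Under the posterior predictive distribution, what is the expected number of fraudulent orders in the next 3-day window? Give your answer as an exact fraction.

Total count: 1 + 0 + 1 + 4 + 0 + 0 + 2 + 0 + 2 + 4 = 14.
Total exposure: 10 days.
Posterior: α' = 27 + 14 = 41, β' = 2 + 10 = 12.
Predictive mean over a 3-day window = T·E[λ|data] = 3·41/12 = 41/4.

41/4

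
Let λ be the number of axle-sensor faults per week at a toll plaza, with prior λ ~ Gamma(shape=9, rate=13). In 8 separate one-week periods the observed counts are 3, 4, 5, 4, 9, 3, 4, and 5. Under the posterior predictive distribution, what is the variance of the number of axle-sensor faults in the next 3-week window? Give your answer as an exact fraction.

368/49

Total count: 3 + 4 + 5 + 4 + 9 + 3 + 4 + 5 = 37.
Total exposure: 8 weeks.
By Gamma–Poisson conjugacy, the posterior is Gamma(α + Σx, β + Σt) = Gamma(9 + 37, 13 + 8) = Gamma(46, 21).
The posterior predictive for a window of length T is Negative Binomial with variance T·α'·(β'+T)/β'² = 3·46·24/441 = 368/49.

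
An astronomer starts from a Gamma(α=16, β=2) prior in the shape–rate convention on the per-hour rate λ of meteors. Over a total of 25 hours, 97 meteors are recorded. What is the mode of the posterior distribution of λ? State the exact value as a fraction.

Total count 97 over total exposure 25 hours.
Posterior: α' = 16 + 97 = 113, β' = 2 + 25 = 27.
Posterior mode = (α'−1)/β' = 112/27.

112/27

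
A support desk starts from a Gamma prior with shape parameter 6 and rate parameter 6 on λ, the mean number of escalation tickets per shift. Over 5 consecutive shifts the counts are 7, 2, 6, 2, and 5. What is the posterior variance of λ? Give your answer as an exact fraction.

Total count: 7 + 2 + 6 + 2 + 5 = 22.
Total exposure: 5 shifts.
By Gamma–Poisson conjugacy, the posterior is Gamma(α + Σx, β + Σt) = Gamma(6 + 22, 6 + 5) = Gamma(28, 11).
Posterior variance = α'/β'² = 28/121.

28/121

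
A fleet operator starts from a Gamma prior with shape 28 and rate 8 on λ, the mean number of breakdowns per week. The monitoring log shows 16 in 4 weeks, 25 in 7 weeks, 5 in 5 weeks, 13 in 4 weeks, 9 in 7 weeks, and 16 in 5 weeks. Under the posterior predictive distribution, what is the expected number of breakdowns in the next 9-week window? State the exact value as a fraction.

Total count: 16 + 25 + 5 + 13 + 9 + 16 = 84.
Total exposure: 4 + 7 + 5 + 4 + 7 + 5 = 32 weeks.
Gamma(α, β) with Poisson data over total exposure Σt gives posterior Gamma(α+Σx, β+Σt) = Gamma(112, 40).
Predictive mean over a 9-week window = T·E[λ|data] = 9·112/40 = 126/5.

126/5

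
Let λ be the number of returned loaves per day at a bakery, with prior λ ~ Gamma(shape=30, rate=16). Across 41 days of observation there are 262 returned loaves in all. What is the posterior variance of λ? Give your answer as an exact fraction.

Total count 262 over total exposure 41 days.
By Gamma–Poisson conjugacy, the posterior is Gamma(α + Σx, β + Σt) = Gamma(30 + 262, 16 + 41) = Gamma(292, 57).
Posterior variance = α'/β'² = 292/3249.

292/3249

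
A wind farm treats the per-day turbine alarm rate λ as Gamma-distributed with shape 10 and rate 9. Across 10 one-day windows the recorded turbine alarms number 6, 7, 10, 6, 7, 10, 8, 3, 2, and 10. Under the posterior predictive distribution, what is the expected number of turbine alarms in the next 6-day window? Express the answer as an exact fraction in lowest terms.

Total count: 6 + 7 + 10 + 6 + 7 + 10 + 8 + 3 + 2 + 10 = 69.
Total exposure: 10 days.
The Gamma prior is conjugate for the Poisson rate, so λ | data ~ Gamma(10+69, 9+10) = Gamma(79, 19).
Predictive mean over a 6-day window = T·E[λ|data] = 6·79/19 = 474/19.

474/19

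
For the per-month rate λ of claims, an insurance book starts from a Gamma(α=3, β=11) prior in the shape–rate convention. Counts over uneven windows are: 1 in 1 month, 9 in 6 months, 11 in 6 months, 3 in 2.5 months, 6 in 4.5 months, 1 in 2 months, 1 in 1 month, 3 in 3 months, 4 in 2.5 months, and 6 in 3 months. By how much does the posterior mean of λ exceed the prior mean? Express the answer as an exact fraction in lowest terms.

Total count: 1 + 9 + 11 + 3 + 6 + 1 + 1 + 3 + 4 + 6 = 45.
Total exposure: 1 + 6 + 6 + 2.5 + 4.5 + 2 + 1 + 3 + 2.5 + 3 = 31.5 months.
Posterior: α' = 3 + 45 = 48, β' = 11 + 31.5 = 85/2.
Posterior mean = 48/(85/2) = 96/85; prior mean = 3/11 = 3/11. Difference = 96/85 − 3/11 = 801/935.

801/935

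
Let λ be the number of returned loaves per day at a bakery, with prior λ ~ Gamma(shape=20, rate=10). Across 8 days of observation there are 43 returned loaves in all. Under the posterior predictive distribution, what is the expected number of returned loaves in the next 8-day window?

28

Total count 43 over total exposure 8 days.
By Gamma–Poisson conjugacy, the posterior is Gamma(α + Σx, β + Σt) = Gamma(20 + 43, 10 + 8) = Gamma(63, 18).
Predictive mean over an 8-day window = T·E[λ|data] = 8·63/18 = 28.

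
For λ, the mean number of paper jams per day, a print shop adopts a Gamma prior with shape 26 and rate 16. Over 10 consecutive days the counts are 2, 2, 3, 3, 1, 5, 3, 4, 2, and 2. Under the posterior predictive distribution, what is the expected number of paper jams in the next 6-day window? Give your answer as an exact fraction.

159/13

Total count: 2 + 2 + 3 + 3 + 1 + 5 + 3 + 4 + 2 + 2 = 27.
Total exposure: 10 days.
Posterior: α' = 26 + 27 = 53, β' = 16 + 10 = 26.
Predictive mean over a 6-day window = T·E[λ|data] = 6·53/26 = 159/13.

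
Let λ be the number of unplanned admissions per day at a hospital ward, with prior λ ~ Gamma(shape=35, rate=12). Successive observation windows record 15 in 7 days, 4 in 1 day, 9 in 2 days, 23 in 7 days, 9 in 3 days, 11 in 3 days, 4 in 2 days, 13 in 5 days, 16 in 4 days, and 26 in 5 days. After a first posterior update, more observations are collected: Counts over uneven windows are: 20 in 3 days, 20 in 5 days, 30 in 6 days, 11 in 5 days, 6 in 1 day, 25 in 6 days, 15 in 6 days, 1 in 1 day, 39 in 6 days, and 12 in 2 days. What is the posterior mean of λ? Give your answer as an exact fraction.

Total count: 15 + 4 + 9 + 23 + 9 + 11 + 4 + 13 + 16 + 26 = 130.
Total exposure: 7 + 1 + 2 + 7 + 3 + 3 + 2 + 5 + 4 + 5 = 39 days.
After the first batch: Gamma(35 + 130, 12 + 39) = Gamma(165, 51).
Total count: 20 + 20 + 30 + 11 + 6 + 25 + 15 + 1 + 39 + 12 = 179.
Total exposure: 3 + 5 + 6 + 5 + 1 + 6 + 6 + 1 + 6 + 2 = 41 days.
After the second batch: Gamma(165 + 179, 51 + 41) = Gamma(344, 92).
Posterior mean = α'/β' = 344/92 = 86/23.

86/23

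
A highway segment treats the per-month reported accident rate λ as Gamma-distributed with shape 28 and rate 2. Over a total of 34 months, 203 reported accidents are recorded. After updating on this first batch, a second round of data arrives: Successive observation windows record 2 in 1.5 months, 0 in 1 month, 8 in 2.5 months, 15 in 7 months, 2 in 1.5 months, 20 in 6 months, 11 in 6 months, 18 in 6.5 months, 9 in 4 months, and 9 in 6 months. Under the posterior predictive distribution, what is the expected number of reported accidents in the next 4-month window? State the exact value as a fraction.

Total count 203 over total exposure 34 months.
After the first batch: Gamma(28 + 203, 2 + 34) = Gamma(231, 36).
Total count: 2 + 0 + 8 + 15 + 2 + 20 + 11 + 18 + 9 + 9 = 94.
Total exposure: 1.5 + 1 + 2.5 + 7 + 1.5 + 6 + 6 + 6.5 + 4 + 6 = 42 months.
After the second batch: Gamma(231 + 94, 36 + 42) = Gamma(325, 78).
Predictive mean over a 4-month window = T·E[λ|data] = 4·325/78 = 50/3.

50/3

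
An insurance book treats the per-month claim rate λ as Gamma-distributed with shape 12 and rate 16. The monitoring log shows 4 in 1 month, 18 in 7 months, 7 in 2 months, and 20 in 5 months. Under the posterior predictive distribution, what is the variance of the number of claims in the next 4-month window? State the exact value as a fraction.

8540/961

Total count: 4 + 18 + 7 + 20 = 49.
Total exposure: 1 + 7 + 2 + 5 = 15 months.
By Gamma–Poisson conjugacy, the posterior is Gamma(α + Σx, β + Σt) = Gamma(12 + 49, 16 + 15) = Gamma(61, 31).
The posterior predictive for a window of length T is Negative Binomial with variance T·α'·(β'+T)/β'² = 4·61·35/961 = 8540/961.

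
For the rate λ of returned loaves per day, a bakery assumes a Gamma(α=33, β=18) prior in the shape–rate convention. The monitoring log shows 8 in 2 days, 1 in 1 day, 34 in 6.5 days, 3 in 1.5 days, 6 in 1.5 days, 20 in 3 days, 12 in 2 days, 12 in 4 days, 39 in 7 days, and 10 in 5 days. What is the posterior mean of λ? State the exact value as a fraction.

Total count: 8 + 1 + 34 + 3 + 6 + 20 + 12 + 12 + 39 + 10 = 145.
Total exposure: 2 + 1 + 6.5 + 1.5 + 1.5 + 3 + 2 + 4 + 7 + 5 = 33.5 days.
By Gamma–Poisson conjugacy, the posterior is Gamma(α + Σx, β + Σt) = Gamma(33 + 145, 18 + 33.5) = Gamma(178, 103/2).
Posterior mean = α'/β' = 178/(103/2) = 356/103.

356/103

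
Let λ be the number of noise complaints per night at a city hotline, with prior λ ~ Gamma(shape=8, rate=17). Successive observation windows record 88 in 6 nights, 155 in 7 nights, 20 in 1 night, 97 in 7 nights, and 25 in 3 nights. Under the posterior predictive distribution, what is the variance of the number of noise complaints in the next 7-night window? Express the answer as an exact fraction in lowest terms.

132048/1681

Total count: 88 + 155 + 20 + 97 + 25 = 385.
Total exposure: 6 + 7 + 1 + 7 + 3 = 24 nights.
Conjugate update: add total count to the shape and total exposure to the rate, giving Gamma(393, 41).
The posterior predictive for a window of length T is Negative Binomial with variance T·α'·(β'+T)/β'² = 7·393·48/1681 = 132048/1681.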